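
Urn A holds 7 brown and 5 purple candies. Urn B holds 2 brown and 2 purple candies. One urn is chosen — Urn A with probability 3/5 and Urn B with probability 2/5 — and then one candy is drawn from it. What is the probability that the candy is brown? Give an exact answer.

From Urn A: P(brown) = 7/12.
From Urn B: P(brown) = 2/4.
Total probability = (3/5)(7/12) + (2/5)(2/4) = 11/20.

11/20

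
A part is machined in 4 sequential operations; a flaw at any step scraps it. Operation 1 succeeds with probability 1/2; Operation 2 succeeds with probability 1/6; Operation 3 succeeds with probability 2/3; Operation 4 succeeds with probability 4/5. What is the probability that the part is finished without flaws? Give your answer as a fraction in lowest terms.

Multiplying along the chain,
P = 1/2 × 1/6 × 2/3 × 4/5 = 8/180 = 2/45.

2/45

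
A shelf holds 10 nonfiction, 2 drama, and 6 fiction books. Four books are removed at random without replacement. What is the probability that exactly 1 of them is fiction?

One ordering (fiction drawn first) has probability 6/18 × 12/17 × 11/16 × 10/15 = 7920/73440 = 11/102.
There are C(4,1) = 4 such orderings, each equally likely, so P = 4 × 11/102 = 22/51.

22/51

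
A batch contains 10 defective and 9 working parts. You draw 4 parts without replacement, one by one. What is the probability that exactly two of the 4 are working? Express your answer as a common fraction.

135/323

One ordering (working drawn first) has probability 9/19 × 8/18 × 10/17 × 9/16 = 6480/93024 = 45/646.
There are C(4,2) = 6 such orderings, each equally likely, so P = 6 × 45/646 = 135/323.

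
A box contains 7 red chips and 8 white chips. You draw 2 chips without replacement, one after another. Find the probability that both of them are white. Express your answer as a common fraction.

P(all white) = 8/15 × 7/14 = 56/210 = 4/15.

4/15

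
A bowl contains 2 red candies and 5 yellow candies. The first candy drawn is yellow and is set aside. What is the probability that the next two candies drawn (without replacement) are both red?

With the first candy removed, 2 red remain out of 6.
P = 2/6 × 1/5 = 2/30 = 1/15.

1/15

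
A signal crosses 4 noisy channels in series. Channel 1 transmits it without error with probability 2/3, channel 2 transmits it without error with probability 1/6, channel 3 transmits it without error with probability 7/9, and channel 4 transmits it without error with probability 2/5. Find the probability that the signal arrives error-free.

14/405

Each stage is reached only if all earlier stages succeed, so
P = 2/3 × 1/6 × 7/9 × 2/5 = 28/810 = 14/405.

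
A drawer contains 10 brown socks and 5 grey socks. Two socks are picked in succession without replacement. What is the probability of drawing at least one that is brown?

19/21

P(no brown) = 5/15 × 4/14 = 20/210 = 2/21.
P(at least one) = 1 − 2/21 = 19/21.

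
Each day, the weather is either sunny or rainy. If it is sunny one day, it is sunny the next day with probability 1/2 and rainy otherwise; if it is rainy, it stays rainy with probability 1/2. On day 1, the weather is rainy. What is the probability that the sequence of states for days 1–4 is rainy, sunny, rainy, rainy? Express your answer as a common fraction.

1/8

Day 1 is given. For each transition, use the conditional probability from the current state:
P(sunny | rainy) = 1/2; P(rainy | sunny) = 1/2; P(rainy | rainy) = 1/2.
P = 1/2 × 1/2 × 1/2 = 1/8.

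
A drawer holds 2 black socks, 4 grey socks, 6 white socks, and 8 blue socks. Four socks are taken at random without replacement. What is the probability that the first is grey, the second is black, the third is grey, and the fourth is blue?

8/4845

Chain rule:
P = 4/20 × 2/19 × 3/18 × 8/17 = 192/116280 = 8/4845.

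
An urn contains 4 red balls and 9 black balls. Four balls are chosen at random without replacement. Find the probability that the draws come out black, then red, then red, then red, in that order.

9/715

Chain rule:
P = 9/13 × 4/12 × 3/11 × 2/10 = 216/17160 = 9/715.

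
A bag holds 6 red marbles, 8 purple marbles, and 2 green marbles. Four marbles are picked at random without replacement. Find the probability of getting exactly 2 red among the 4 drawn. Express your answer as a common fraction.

One ordering (red drawn first) has probability 6/16 × 5/15 × 10/14 × 9/13 = 2700/43680 = 45/728.
There are C(4,2) = 6 such orderings, each equally likely, so P = 6 × 45/728 = 135/364.

135/364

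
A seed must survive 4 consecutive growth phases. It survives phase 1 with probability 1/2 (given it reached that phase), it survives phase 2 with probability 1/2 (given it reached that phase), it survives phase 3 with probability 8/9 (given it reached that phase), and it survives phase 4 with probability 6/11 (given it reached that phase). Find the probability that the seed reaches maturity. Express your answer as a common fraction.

4/33

Each stage is reached only if all earlier stages succeed, so
P = 1/2 × 1/2 × 8/9 × 6/11 = 48/396 = 4/33.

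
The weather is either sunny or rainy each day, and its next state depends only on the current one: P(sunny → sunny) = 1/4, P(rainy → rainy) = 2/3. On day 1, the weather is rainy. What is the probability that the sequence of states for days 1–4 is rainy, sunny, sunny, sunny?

1/48

Day 1 is given. For each transition, use the conditional probability from the current state:
P(sunny | rainy) = 1/3; P(sunny | sunny) = 1/4; P(sunny | sunny) = 1/4.
P = 1/3 × 1/4 × 1/4 = 1/48.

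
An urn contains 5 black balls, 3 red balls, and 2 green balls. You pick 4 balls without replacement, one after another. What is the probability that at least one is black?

P(no black) = 5/10 × 4/9 × 3/8 × 2/7 = 120/5040 = 1/42.
P(at least one) = 1 − 1/42 = 41/42.

41/42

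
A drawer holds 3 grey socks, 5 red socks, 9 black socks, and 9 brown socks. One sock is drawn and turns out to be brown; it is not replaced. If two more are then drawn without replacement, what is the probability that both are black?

3/25

With the first sock removed, 9 black remain out of 25.
P = 9/25 × 8/24 = 72/600 = 3/25.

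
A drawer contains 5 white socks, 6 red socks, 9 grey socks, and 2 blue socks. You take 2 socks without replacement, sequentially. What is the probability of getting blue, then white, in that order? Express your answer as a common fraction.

Multiply the probability of each draw given the previous ones:
P = 2/22 × 5/21 = 10/462 = 5/231.

5/231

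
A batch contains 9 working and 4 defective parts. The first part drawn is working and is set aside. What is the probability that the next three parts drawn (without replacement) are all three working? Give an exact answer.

14/55

After the first draw, 8 of the remaining 12 parts are working.
P = 8/12 × 7/11 × 6/10 = 336/1320 = 14/55.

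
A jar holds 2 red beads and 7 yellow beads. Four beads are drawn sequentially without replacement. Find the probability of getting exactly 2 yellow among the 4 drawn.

One ordering (yellow drawn first) has probability 7/9 × 6/8 × 2/7 × 1/6 = 84/3024 = 1/36.
There are C(4,2) = 6 such orderings, each equally likely, so P = 6 × 1/36 = 1/6.

1/6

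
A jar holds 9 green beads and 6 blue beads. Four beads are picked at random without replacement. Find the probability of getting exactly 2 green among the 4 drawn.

36/91

One ordering (green drawn first) has probability 9/15 × 8/14 × 6/13 × 5/12 = 2160/32760 = 6/91.
There are C(4,2) = 6 such orderings, each equally likely, so P = 6 × 6/91 = 36/91.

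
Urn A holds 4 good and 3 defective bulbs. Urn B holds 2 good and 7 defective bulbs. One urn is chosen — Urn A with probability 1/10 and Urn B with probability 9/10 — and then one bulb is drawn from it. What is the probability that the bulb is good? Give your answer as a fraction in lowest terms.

From Urn A: P(good) = 4/7.
From Urn B: P(good) = 2/9.
Total probability = (1/10)(4/7) + (9/10)(2/9) = 9/35.

9/35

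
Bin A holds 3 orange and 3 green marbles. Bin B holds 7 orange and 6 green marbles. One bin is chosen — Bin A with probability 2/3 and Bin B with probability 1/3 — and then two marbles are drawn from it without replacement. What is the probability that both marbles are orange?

From Bin A: P(both orange) = (3/6)(2/5) = 1/5.
From Bin B: P(both orange) = (7/13)(6/12) = 7/26.
Total probability = (2/3)(1/5) + (1/3)(7/26) = 29/130.

29/130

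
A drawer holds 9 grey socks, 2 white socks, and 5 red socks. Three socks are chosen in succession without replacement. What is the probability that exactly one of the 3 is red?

One ordering (red drawn first) has probability 5/16 × 11/15 × 10/14 = 550/3360 = 55/336.
There are C(3,1) = 3 such orderings, each equally likely, so P = 3 × 55/336 = 55/112.

55/112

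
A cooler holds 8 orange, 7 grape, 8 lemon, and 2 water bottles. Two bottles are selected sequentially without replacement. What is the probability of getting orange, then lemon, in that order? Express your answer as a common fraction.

8/75

Multiply the probability of each draw given the previous ones:
P = 8/25 × 8/24 = 64/600 = 8/75.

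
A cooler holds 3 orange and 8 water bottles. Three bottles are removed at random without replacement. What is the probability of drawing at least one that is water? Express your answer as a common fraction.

164/165

P(no water) = 3/11 × 2/10 × 1/9 = 6/990 = 1/165.
P(at least one) = 1 − 1/165 = 164/165.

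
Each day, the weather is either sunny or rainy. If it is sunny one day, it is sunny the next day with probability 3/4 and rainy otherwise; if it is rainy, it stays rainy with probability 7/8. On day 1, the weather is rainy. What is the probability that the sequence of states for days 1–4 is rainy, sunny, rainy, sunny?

Day 1 is given. For each transition, use the conditional probability from the current state:
P(sunny | rainy) = 1/8; P(rainy | sunny) = 1/4; P(sunny | rainy) = 1/8.
P = 1/8 × 1/4 × 1/8 = 1/256.

1/256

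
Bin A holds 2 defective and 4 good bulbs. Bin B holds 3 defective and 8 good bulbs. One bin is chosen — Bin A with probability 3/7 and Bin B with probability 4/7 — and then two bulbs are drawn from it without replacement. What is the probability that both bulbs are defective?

23/385

From Bin A: P(both defective) = (2/6)(1/5) = 1/15.
From Bin B: P(both defective) = (3/11)(2/10) = 3/55.
Total probability = (3/7)(1/15) + (4/7)(3/55) = 23/385.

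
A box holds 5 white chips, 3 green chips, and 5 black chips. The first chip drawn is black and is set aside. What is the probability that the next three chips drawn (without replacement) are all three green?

1/220

With the first chip removed, 3 green remain out of 12.
P = 3/12 × 2/11 × 1/10 = 6/1320 = 1/220.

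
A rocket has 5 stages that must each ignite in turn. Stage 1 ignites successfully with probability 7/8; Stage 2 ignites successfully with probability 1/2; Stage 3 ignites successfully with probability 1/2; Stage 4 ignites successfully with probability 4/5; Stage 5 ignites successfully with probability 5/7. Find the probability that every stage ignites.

Multiplying along the chain,
P = 7/8 × 1/2 × 1/2 × 4/5 × 5/7 = 140/1120 = 1/8.

1/8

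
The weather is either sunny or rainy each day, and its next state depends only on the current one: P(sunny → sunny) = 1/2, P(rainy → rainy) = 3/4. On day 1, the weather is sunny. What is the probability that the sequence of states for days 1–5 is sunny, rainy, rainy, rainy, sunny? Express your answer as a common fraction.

9/128

Day 1 is given. For each transition, use the conditional probability from the current state:
P(rainy | sunny) = 1/2; P(rainy | rainy) = 3/4; P(rainy | rainy) = 3/4; P(sunny | rainy) = 1/4.
P = 1/2 × 3/4 × 3/4 × 1/4 = 9/128.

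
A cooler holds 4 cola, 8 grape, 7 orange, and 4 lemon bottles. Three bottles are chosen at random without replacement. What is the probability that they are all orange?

5/253

P = 7/23 × 6/22 × 5/21 = 210/10626 = 5/253.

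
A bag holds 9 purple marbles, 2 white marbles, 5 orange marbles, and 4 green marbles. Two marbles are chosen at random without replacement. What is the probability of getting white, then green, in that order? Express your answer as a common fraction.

Chain rule:
P = 2/20 × 4/19 = 8/380 = 2/95.

2/95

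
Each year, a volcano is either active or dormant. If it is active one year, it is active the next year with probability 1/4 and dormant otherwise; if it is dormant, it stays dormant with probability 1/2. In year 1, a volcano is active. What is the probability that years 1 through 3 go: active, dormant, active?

3/8

Year 1 is given. For each transition, use the conditional probability from the current state:
P(dormant | active) = 3/4; P(active | dormant) = 1/2.
P = 3/4 × 1/2 = 3/8.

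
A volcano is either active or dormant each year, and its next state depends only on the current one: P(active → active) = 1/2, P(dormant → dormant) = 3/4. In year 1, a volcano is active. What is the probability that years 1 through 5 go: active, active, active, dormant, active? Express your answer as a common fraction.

1/32

Year 1 is given. For each transition, use the conditional probability from the current state:
P(active | active) = 1/2; P(active | active) = 1/2; P(dormant | active) = 1/2; P(active | dormant) = 1/4.
P = 1/2 × 1/2 × 1/2 × 1/4 = 1/32.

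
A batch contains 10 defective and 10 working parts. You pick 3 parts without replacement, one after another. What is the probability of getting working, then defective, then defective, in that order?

Multiply the probability of each draw given the previous ones:
P = 10/20 × 10/19 × 9/18 = 900/6840 = 5/38.

5/38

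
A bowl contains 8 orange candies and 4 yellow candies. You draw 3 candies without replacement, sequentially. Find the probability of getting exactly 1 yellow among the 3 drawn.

28/55

One ordering (yellow drawn first) has probability 4/12 × 8/11 × 7/10 = 224/1320 = 28/165.
There are C(3,1) = 3 such orderings, each equally likely, so P = 3 × 28/165 = 28/55.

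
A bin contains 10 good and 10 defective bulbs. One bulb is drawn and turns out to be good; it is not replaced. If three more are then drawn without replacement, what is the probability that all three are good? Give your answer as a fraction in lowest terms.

28/323

After the first draw, 9 of the remaining 19 bulbs are good.
P = 9/19 × 8/18 × 7/17 = 504/5814 = 28/323.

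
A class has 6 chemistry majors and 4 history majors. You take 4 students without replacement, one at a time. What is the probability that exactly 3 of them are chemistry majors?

One ordering (chemistry majors drawn first) has probability 6/10 × 5/9 × 4/8 × 4/7 = 480/5040 = 2/21.
There are C(4,3) = 4 such orderings, each equally likely, so P = 4 × 2/21 = 8/21.

8/21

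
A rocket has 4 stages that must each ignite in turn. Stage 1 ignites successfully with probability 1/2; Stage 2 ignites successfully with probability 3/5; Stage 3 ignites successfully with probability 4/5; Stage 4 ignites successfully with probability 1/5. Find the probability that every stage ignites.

6/125

The events are sequential, so multiply the conditional probabilities:
P = 1/2 × 3/5 × 4/5 × 1/5 = 12/250 = 6/125.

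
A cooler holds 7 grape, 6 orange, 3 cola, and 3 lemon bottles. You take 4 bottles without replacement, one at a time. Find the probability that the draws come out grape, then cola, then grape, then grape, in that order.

Multiply the probability of each draw given the previous ones:
P = 7/19 × 3/18 × 6/17 × 5/16 = 630/93024 = 35/5168.

35/5168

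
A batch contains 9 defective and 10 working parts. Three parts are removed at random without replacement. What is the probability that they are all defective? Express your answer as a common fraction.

P(every draw is defective) = 9/19 × 8/18 × 7/17 = 504/5814 = 28/323.

28/323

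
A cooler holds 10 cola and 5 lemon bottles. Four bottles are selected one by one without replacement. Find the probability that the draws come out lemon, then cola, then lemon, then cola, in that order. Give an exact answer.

Each draw changes the counts, so multiply the conditional probabilities along the sequence:
P = 5/15 × 10/14 × 4/13 × 9/12 = 1800/32760 = 5/91.

5/91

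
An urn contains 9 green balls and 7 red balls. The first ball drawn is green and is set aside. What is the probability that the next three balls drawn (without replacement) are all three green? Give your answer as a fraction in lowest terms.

With the first ball removed, 8 green remain out of 15.
P = 8/15 × 7/14 × 6/13 = 336/2730 = 8/65.

8/65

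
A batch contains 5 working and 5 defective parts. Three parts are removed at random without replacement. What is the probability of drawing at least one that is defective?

11/12

P(no defective) = 5/10 × 4/9 × 3/8 = 60/720 = 1/12.
P(at least one) = 1 − 1/12 = 11/12.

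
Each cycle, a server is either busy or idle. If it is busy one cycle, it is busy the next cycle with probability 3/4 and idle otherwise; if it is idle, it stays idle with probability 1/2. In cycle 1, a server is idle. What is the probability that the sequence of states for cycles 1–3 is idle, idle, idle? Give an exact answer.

Cycle 1 is given. For each transition, use the conditional probability from the current state:
P(idle | idle) = 1/2; P(idle | idle) = 1/2.
P = 1/2 × 1/2 = 1/4.

1/4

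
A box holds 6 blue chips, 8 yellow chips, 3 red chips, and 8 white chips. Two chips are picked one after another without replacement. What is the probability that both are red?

P = 3/25 × 2/24 = 6/600 = 1/100.

1/100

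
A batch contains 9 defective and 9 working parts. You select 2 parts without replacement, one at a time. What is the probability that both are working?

P(all working) = 9/18 × 8/17 = 72/306 = 4/17.

4/17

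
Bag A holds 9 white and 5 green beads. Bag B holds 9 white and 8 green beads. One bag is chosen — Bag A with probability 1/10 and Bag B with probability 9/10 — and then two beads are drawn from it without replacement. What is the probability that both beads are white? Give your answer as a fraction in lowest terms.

From Bag A: P(both white) = (9/14)(8/13) = 36/91.
From Bag B: P(both white) = (9/17)(8/16) = 9/34.
Total probability = (1/10)(36/91) + (9/10)(9/34) = 1719/6188.

1719/6188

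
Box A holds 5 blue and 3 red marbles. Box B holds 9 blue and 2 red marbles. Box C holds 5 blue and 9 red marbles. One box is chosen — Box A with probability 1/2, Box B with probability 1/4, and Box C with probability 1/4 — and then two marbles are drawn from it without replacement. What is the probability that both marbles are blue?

From Box A: P(both blue) = (5/8)(4/7) = 5/14.
From Box B: P(both blue) = (9/11)(8/10) = 36/55.
From Box C: P(both blue) = (5/14)(4/13) = 10/91.
Total probability = (1/2)(5/14) + (1/4)(36/55) + (1/4)(10/91) = 7401/20020.

7401/20020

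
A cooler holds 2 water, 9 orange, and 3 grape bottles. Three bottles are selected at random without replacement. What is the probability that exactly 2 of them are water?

One ordering (water drawn first) has probability 2/14 × 1/13 × 12/12 = 24/2184 = 1/91.
There are C(3,2) = 3 such orderings, each equally likely, so P = 3 × 1/91 = 3/91.

3/91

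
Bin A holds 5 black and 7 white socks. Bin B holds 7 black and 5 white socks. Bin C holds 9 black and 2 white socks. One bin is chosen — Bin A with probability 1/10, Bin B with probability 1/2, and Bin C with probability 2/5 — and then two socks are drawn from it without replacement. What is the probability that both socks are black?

From Bin A: P(both black) = (5/12)(4/11) = 5/33.
From Bin B: P(both black) = (7/12)(6/11) = 7/22.
From Bin C: P(both black) = (9/11)(8/10) = 36/55.
Total probability = (1/10)(5/33) + (1/2)(7/22) + (2/5)(36/55) = 1439/3300.

1439/3300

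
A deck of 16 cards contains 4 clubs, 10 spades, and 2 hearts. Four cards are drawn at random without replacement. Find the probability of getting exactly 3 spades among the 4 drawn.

One ordering (spades drawn first) has probability 10/16 × 9/15 × 8/14 × 6/13 = 4320/43680 = 9/91.
There are C(4,3) = 4 such orderings, each equally likely, so P = 4 × 9/91 = 36/91.

36/91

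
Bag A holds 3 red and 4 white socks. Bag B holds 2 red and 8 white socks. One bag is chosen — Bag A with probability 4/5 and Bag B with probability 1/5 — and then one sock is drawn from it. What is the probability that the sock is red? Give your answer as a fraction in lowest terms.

From Bag A: P(red) = 3/7.
From Bag B: P(red) = 2/10.
Total probability = (4/5)(3/7) + (1/5)(2/10) = 67/175.

67/175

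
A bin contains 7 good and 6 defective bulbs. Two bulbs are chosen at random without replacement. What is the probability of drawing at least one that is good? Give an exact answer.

21/26

P(no good) = 6/13 × 5/12 = 30/156 = 5/26.
P(at least one) = 1 − 5/26 = 21/26.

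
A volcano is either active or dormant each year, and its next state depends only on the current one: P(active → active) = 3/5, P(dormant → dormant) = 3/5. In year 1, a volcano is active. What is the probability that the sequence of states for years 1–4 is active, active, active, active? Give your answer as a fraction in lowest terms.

Year 1 is given. For each transition, use the conditional probability from the current state:
P(active | active) = 3/5; P(active | active) = 3/5; P(active | active) = 3/5.
P = 3/5 × 3/5 × 3/5 = 27/125.

27/125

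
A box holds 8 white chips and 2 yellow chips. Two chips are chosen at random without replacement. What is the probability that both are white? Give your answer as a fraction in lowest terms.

P(every draw is white) = 8/10 × 7/9 = 56/90 = 28/45.

28/45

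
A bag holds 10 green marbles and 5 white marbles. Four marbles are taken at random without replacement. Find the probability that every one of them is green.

2/13

P = 10/15 × 9/14 × 8/13 × 7/12 = 5040/32760 = 2/13.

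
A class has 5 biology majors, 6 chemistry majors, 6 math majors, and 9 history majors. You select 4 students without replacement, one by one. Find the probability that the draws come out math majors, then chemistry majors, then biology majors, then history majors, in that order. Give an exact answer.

Multiply the probability of each draw given the previous ones:
P = 6/26 × 6/25 × 5/24 × 9/23 = 1620/358800 = 27/5980.

27/5980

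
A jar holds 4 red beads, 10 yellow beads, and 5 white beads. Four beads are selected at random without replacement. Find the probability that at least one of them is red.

837/1292

P(no red) = 15/19 × 14/18 × 13/17 × 12/16 = 32760/93024 = 455/1292.
P(at least one) = 1 − 455/1292 = 837/1292.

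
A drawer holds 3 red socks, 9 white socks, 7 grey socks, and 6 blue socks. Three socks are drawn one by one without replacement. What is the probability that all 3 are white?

P(all white) = 9/25 × 8/24 × 7/23 = 504/13800 = 21/575.

21/575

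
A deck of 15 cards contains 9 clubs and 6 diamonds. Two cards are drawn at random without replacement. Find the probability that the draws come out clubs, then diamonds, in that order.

9/35

Chain rule:
P = 9/15 × 6/14 = 54/210 = 9/35.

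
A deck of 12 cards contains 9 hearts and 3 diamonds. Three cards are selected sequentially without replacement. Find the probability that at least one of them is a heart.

P(no hearts) = 3/12 × 2/11 × 1/10 = 6/1320 = 1/220.
P(at least one) = 1 − 1/220 = 219/220.

219/220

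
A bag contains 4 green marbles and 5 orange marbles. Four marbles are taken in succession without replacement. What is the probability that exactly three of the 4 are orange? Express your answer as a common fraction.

One ordering (orange drawn first) has probability 5/9 × 4/8 × 3/7 × 4/6 = 240/3024 = 5/63.
There are C(4,3) = 4 such orderings, each equally likely, so P = 4 × 5/63 = 20/63.

20/63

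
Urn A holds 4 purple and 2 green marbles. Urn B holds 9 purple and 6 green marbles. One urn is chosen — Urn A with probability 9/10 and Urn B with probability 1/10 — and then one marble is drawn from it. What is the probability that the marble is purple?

From Urn A: P(purple) = 4/6.
From Urn B: P(purple) = 9/15.
Total probability = (9/10)(4/6) + (1/10)(9/15) = 33/50.

33/50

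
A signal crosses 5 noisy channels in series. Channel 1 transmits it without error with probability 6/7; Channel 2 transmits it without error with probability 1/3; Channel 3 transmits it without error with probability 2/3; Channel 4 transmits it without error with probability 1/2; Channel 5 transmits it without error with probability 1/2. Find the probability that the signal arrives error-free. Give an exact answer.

1/21

The events are sequential, so multiply the conditional probabilities:
P = 6/7 × 1/3 × 2/3 × 1/2 × 1/2 = 12/252 = 1/21.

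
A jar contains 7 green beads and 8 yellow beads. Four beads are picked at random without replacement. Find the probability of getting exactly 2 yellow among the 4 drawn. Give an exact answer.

One ordering (yellow drawn first) has probability 8/15 × 7/14 × 7/13 × 6/12 = 2352/32760 = 14/195.
There are C(4,2) = 6 such orderings, each equally likely, so P = 6 × 14/195 = 28/65.

28/65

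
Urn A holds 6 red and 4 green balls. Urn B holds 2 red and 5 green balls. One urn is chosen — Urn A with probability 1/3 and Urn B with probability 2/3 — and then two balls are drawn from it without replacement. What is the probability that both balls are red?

From Urn A: P(both red) = (6/10)(5/9) = 1/3.
From Urn B: P(both red) = (2/7)(1/6) = 1/21.
Total probability = (1/3)(1/3) + (2/3)(1/21) = 1/7.

1/7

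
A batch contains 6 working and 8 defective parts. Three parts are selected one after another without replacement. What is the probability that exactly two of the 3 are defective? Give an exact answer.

One ordering (defective drawn first) has probability 8/14 × 7/13 × 6/12 = 336/2184 = 2/13.
There are C(3,2) = 3 such orderings, each equally likely, so P = 3 × 2/13 = 6/13.

6/13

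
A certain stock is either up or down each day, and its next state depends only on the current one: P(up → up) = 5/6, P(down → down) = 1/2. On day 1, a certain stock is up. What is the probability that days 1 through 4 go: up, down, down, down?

Day 1 is given. For each transition, use the conditional probability from the current state:
P(down | up) = 1/6; P(down | down) = 1/2; P(down | down) = 1/2.
P = 1/6 × 1/2 × 1/2 = 1/24.

1/24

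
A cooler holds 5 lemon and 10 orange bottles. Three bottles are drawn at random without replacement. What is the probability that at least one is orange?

P(no orange) = 5/15 × 4/14 × 3/13 = 60/2730 = 2/91.
P(at least one) = 1 − 2/91 = 89/91.

89/91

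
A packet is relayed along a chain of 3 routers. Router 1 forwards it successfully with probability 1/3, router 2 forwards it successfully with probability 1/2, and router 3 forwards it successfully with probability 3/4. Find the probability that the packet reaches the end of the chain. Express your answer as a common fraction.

1/8

Multiplying along the chain,
P = 1/3 × 1/2 × 3/4 = 3/24 = 1/8.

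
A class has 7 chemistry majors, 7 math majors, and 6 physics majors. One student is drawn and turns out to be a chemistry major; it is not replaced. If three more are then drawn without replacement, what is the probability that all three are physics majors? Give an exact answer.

With the first student removed, 6 physics majors remain out of 19.
P = 6/19 × 5/18 × 4/17 = 120/5814 = 20/969.

20/969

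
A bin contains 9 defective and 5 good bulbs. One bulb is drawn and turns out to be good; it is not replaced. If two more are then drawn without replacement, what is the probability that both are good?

With the first bulb removed, 4 good remain out of 13.
P = 4/13 × 3/12 = 12/156 = 1/13.

1/13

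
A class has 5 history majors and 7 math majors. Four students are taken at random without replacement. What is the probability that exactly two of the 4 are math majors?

One ordering (math majors drawn first) has probability 7/12 × 6/11 × 5/10 × 4/9 = 840/11880 = 7/99.
There are C(4,2) = 6 such orderings, each equally likely, so P = 6 × 7/99 = 14/33.

14/33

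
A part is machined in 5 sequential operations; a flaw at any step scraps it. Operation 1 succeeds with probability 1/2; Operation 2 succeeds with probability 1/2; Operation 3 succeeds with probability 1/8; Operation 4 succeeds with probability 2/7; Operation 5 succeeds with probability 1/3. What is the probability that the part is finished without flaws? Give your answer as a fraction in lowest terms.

1/336

Each stage is reached only if all earlier stages succeed, so
P = 1/2 × 1/2 × 1/8 × 2/7 × 1/3 = 2/672 = 1/336.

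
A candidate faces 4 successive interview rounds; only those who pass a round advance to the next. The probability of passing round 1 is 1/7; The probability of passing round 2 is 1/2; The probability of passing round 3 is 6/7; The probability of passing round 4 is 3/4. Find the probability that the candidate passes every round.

Each stage is reached only if all earlier stages succeed, so
P = 1/7 × 1/2 × 6/7 × 3/4 = 18/392 = 9/196.

9/196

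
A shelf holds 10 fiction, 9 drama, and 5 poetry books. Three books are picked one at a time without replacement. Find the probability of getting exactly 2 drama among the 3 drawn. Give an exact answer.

135/506

One ordering (drama drawn first) has probability 9/24 × 8/23 × 15/22 = 1080/12144 = 45/506.
There are C(3,2) = 3 such orderings, each equally likely, so P = 3 × 45/506 = 135/506.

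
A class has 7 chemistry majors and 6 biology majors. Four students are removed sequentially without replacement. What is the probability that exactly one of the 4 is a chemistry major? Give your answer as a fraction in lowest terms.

One ordering (a chemistry major drawn first) has probability 7/13 × 6/12 × 5/11 × 4/10 = 840/17160 = 7/143.
There are C(4,1) = 4 such orderings, each equally likely, so P = 4 × 7/143 = 28/143.

28/143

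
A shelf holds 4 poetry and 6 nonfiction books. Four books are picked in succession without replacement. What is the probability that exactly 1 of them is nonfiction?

One ordering (nonfiction drawn first) has probability 6/10 × 4/9 × 3/8 × 2/7 = 144/5040 = 1/35.
There are C(4,1) = 4 such orderings, each equally likely, so P = 4 × 1/35 = 4/35.

4/35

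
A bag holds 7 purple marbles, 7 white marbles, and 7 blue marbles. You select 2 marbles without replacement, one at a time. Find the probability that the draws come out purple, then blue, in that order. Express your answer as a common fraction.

Multiply the probability of each draw given the previous ones:
P = 7/21 × 7/20 = 49/420 = 7/60.

7/60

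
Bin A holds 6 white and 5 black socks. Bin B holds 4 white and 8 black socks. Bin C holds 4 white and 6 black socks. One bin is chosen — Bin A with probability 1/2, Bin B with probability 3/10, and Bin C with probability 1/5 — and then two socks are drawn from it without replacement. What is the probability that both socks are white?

From Bin A: P(both white) = (6/11)(5/10) = 3/11.
From Bin B: P(both white) = (4/12)(3/11) = 1/11.
From Bin C: P(both white) = (4/10)(3/9) = 2/15.
Total probability = (1/2)(3/11) + (3/10)(1/11) + (1/5)(2/15) = 157/825.

157/825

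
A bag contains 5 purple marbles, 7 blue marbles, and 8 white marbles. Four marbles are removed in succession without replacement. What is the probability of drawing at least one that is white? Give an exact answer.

290/323

P(no white) = 12/20 × 11/19 × 10/18 × 9/17 = 11880/116280 = 33/323.
P(at least one) = 1 − 33/323 = 290/323.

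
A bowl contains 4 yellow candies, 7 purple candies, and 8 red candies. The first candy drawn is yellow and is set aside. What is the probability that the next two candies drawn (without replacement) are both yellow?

After the first draw, 3 of the remaining 18 candies are yellow.
P = 3/18 × 2/17 = 6/306 = 1/51.

1/51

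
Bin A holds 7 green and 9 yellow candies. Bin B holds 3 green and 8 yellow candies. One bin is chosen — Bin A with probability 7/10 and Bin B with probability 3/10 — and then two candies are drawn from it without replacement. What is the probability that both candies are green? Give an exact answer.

611/4400

From Bin A: P(both green) = (7/16)(6/15) = 7/40.
From Bin B: P(both green) = (3/11)(2/10) = 3/55.
Total probability = (7/10)(7/40) + (3/10)(3/55) = 611/4400.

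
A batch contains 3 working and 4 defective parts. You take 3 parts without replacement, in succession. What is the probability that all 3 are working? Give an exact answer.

1/35

P = 3/7 × 2/6 × 1/5 = 6/210 = 1/35.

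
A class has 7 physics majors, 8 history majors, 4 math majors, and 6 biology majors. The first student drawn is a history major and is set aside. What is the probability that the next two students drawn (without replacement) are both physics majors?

After the first draw, 7 of the remaining 24 students are physics majors.
P = 7/24 × 6/23 = 42/552 = 7/92.

7/92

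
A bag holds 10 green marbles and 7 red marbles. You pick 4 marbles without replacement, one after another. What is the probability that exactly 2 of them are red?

One ordering (red drawn first) has probability 7/17 × 6/16 × 10/15 × 9/14 = 3780/57120 = 9/136.
There are C(4,2) = 6 such orderings, each equally likely, so P = 6 × 9/136 = 27/68.

27/68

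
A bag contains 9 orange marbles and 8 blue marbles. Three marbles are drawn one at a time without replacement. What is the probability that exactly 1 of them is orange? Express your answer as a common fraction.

One ordering (orange drawn first) has probability 9/17 × 8/16 × 7/15 = 504/4080 = 21/170.
There are C(3,1) = 3 such orderings, each equally likely, so P = 3 × 21/170 = 63/170.

63/170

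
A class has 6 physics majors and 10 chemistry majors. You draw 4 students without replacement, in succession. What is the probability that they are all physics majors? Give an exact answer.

3/364

P(all physics majors) = 6/16 × 5/15 × 4/14 × 3/13 = 360/43680 = 3/364.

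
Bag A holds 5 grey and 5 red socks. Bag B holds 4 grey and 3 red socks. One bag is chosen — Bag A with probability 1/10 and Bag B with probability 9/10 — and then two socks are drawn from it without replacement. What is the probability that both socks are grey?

88/315

From Bag A: P(both grey) = (5/10)(4/9) = 2/9.
From Bag B: P(both grey) = (4/7)(3/6) = 2/7.
Total probability = (1/10)(2/9) + (9/10)(2/7) = 88/315.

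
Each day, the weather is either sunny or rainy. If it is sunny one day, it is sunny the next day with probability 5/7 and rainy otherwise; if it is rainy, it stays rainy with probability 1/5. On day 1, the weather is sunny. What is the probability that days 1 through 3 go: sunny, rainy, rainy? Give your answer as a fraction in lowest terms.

2/35

Day 1 is given. For each transition, use the conditional probability from the current state:
P(rainy | sunny) = 2/7; P(rainy | rainy) = 1/5.
P = 2/7 × 1/5 = 2/35.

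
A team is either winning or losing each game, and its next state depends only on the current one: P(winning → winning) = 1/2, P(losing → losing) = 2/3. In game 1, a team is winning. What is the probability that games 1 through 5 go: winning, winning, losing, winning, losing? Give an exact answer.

Game 1 is given. For each transition, use the conditional probability from the current state:
P(winning | winning) = 1/2; P(losing | winning) = 1/2; P(winning | losing) = 1/3; P(losing | winning) = 1/2.
P = 1/2 × 1/2 × 1/3 × 1/2 = 1/24.

1/24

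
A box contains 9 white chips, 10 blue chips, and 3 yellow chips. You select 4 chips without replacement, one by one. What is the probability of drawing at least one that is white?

120/133

P(no white) = 13/22 × 12/21 × 11/20 × 10/19 = 17160/175560 = 13/133.
P(at least one) = 1 − 13/133 = 120/133.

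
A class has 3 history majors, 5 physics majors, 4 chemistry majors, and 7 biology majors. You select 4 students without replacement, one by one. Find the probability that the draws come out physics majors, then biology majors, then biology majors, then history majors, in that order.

Chain rule:
P = 5/19 × 7/18 × 6/17 × 3/16 = 630/93024 = 35/5168.

35/5168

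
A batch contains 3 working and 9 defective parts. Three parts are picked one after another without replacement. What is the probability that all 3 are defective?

21/55

P = 9/12 × 8/11 × 7/10 = 504/1320 = 21/55.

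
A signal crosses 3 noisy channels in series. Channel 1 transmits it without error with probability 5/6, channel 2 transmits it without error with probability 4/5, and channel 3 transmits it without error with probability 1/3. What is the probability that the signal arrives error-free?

Each stage is reached only if all earlier stages succeed, so
P = 5/6 × 4/5 × 1/3 = 20/90 = 2/9.

2/9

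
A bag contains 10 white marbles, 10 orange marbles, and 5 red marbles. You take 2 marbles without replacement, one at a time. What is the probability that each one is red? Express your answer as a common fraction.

P = 5/25 × 4/24 = 20/600 = 1/30.

1/30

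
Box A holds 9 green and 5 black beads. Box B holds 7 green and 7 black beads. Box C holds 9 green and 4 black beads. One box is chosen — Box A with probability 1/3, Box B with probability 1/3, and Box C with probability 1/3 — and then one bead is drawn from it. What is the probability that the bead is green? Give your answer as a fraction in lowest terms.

167/273

From Box A: P(green) = 9/14.
From Box B: P(green) = 7/14.
From Box C: P(green) = 9/13.
Total probability = (1/3)(9/14) + (1/3)(7/14) + (1/3)(9/13) = 167/273.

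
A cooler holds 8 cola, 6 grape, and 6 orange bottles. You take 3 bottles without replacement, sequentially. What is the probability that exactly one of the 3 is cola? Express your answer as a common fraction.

One ordering (cola drawn first) has probability 8/20 × 12/19 × 11/18 = 1056/6840 = 44/285.
There are C(3,1) = 3 such orderings, each equally likely, so P = 3 × 44/285 = 44/95.

44/95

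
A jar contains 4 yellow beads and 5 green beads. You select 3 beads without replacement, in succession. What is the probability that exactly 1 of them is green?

5/14

One ordering (green drawn first) has probability 5/9 × 4/8 × 3/7 = 60/504 = 5/42.
There are C(3,1) = 3 such orderings, each equally likely, so P = 3 × 5/42 = 5/14.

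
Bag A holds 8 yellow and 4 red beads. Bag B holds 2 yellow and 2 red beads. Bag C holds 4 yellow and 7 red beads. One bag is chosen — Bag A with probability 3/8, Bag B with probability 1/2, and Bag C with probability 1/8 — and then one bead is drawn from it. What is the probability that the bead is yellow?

From Bag A: P(yellow) = 8/12.
From Bag B: P(yellow) = 2/4.
From Bag C: P(yellow) = 4/11.
Total probability = (3/8)(8/12) + (1/2)(2/4) + (1/8)(4/11) = 6/11.

6/11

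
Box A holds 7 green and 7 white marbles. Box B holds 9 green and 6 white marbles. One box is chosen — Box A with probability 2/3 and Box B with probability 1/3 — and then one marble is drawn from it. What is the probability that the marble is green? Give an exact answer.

From Box A: P(green) = 7/14.
From Box B: P(green) = 9/15.
Total probability = (2/3)(7/14) + (1/3)(9/15) = 8/15.

8/15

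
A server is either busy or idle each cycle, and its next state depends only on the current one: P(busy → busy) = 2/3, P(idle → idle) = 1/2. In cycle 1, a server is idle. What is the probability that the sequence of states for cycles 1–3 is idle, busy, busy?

1/3

Cycle 1 is given. For each transition, use the conditional probability from the current state:
P(busy | idle) = 1/2; P(busy | busy) = 2/3.
P = 1/2 × 2/3 = 2/6 = 1/3.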